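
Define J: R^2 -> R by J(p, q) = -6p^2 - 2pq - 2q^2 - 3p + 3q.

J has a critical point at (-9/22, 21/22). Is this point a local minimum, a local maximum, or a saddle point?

The Hessian of J is constant: H = [[-12, -2], [-2, -4]].
det(H) = (-12)·(-4) − (-2)² = 44.
det(H) > 0 and tr(H) = -16 < 0, so H is negative definite and the point is a local maximum.

local maximum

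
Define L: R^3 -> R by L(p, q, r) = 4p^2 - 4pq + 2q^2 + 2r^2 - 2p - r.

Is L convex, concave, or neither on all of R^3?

convex

L is quadratic, so its Hessian is the constant matrix H = [[8, -4, 0], [-4, 4, 0], [0, 0, 4]].
Leading principal minors: 8, 16, 64.
All positive ⇒ H ≻ 0 ⇒ convex.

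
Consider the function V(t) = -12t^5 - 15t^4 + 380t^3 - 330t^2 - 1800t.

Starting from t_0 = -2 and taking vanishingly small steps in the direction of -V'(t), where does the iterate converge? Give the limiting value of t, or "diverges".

V'(t) = -60(t - 3)(t - 2)(t + 1)(t + 5), so V'(-2) = 3600.
Gradient descent moves in the -V' direction, i.e. t is decreasing.
The nearest critical point in that direction is t = -5, where V'' = 13440 > 0 (a local minimum). The iterate converges there.

-5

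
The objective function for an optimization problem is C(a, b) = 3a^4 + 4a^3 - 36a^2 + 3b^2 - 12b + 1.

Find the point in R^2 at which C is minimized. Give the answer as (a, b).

(-3, 2)

C(a,b) separates as P(a) + Q(b) + 1, so its minimum is min P + min Q + 1.
P'(a) = 12a(a - 2)(a + 3) vanishes at a ∈ {-3, 0, 2}; Q'(b) = 6b - 12 vanishes at b ∈ {2}.
Local minima of P (where P''>0): P(-3)=-189, P(2)=-64. Local minima of Q: Q(2)=-12.
So the global minimum of C is P(-3) + Q(2) + 1 = -189 − 12 + 1 = -200, attained at (-3, 2).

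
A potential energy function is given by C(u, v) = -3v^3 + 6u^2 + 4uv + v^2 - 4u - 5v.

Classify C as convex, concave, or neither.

The term -3v^3 is cubic, so the Hessian is not constant.
∂²C/∂v² = -18v + 2, which takes both signs as v varies (negative for sufficiently large v). A diagonal entry of the Hessian changing sign means the Hessian is neither positive- nor negative-semidefinite on all of R^2.

neither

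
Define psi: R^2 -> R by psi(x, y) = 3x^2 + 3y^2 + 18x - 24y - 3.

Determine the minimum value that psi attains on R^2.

-78

psi(x,y) separates as P(x) + Q(y) − 3, so its minimum is min P + min Q − 3.
P'(x) = 6x + 18 vanishes at x ∈ {-3}; Q'(y) = 6y - 24 vanishes at y ∈ {4}.
Local minima of P (where P''>0): P(-3)=-27. Local minima of Q: Q(4)=-48.
So the global minimum of psi is P(-3) + Q(4) − 3 = -27 − 48 − 3 = -78, attained at (-3, 4).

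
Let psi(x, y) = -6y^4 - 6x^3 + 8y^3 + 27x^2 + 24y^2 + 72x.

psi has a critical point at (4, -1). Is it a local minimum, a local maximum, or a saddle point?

The mixed partial ∂²psi/∂x∂y is 0, so the Hessian at any point is diag(psi_xx, psi_yy) = diag(18(-2x + 3), 24(-3y^2 + 2y + 2)).
At (4, -1): H = diag(-90, -72).
Both eigenvalues are negative, so H is negative definite: a local maximum.

local maximum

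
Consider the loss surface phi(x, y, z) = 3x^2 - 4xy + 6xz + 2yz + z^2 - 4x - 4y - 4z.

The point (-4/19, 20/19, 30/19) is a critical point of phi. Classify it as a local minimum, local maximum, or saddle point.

saddle point

The Hessian is constant: H = [[6, -4, 6], [-4, 0, 2], [6, 2, 2]].
Leading principal minors: Δ₁ = 6, Δ₂ = -16, Δ₃ = -152.
The minors fit neither the all-positive nor the alternating-sign pattern, so H is indefinite: a saddle point.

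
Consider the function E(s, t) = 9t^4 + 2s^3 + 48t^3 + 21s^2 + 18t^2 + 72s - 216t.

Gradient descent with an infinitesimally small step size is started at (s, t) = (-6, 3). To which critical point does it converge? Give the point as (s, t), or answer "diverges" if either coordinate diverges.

E is separable, so gradient descent decouples: s follows -∂E/∂s, t follows -∂E/∂t.
∂E/∂s = 6(s + 3)(s + 4); at s=-6 this is 36, so s decreases.
∂E/∂t = 36(t - 1)(t + 2)(t + 3); at t=3 this is 2160, so t decreases.
The s-coordinate has no critical point in that direction and runs off to infinity.

diverges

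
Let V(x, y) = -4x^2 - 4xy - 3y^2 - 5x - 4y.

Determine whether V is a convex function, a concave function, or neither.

V is quadratic, so its Hessian is the constant matrix H = [[-8, -4], [-4, -6]].
det(H) = 32, tr(H) = -14.
det(H) > 0 and tr(H) < 0, so H is negative definite everywhere: concave.

concave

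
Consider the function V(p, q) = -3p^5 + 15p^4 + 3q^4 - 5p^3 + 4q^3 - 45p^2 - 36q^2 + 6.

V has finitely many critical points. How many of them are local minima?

4

V separates as a function of p plus a function of q, so ∇V=0 decouples.
∂V/∂p = -15p(p - 3)(p - 2)(p + 1) = 0 at p ∈ {-1, 0, 2, 3}; ∂V/∂q = 12q(q - 2)(q + 3) = 0 at q ∈ {-3, 0, 2}.
The Hessian is diagonal: diag(V_pp, V_qq). Second derivatives: V_pp(-1)=180, V_pp(0)=-90, V_pp(2)=90, V_pp(3)=-180; V_qq(-3)=180, V_qq(0)=-72, V_qq(2)=120.
Local minima occur where both diagonal entries positive: (-1, -3), (-1, 2), (2, -3), (2, 2). Count: 4.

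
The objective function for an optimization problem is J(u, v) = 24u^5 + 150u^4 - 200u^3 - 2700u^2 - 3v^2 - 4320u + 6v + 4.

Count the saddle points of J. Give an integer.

J separates as a function of u plus a function of v, so ∇J=0 decouples.
∂J/∂u = 120(u - 3)(u + 1)(u + 3)(u + 4) = 0 at u ∈ {-4, -3, -1, 3}; ∂J/∂v = -6(v - 1) = 0 at v ∈ {1}.
The Hessian is diagonal: diag(J_uu, J_vv). Second derivatives: J_uu(-4)=-2520, J_uu(-3)=1440, J_uu(-1)=-2880, J_uu(3)=20160; J_vv(1)=-6.
Saddle points occur where the two diagonal entries have opposite signs: (-3, 1), (3, 1). Count: 2.

2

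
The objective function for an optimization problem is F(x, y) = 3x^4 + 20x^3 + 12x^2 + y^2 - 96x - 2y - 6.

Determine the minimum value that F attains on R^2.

F(x,y) separates as P(x) + Q(y) − 6, so its minimum is min P + min Q − 6.
P'(x) = 12(x - 1)(x + 2)(x + 4) vanishes at x ∈ {-4, -2, 1}; Q'(y) = 2y - 2 vanishes at y ∈ {1}.
Local minima of P (where P''>0): P(-4)=64, P(1)=-61. Local minima of Q: Q(1)=-1.
So the global minimum of F is P(1) + Q(1) − 6 = -61 − 1 − 6 = -68, attained at (1, 1).

-68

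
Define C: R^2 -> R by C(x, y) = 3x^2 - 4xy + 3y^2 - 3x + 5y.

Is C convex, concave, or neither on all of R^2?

C is quadratic, so its Hessian is the constant matrix H = [[6, -4], [-4, 6]].
det(H) = 20, tr(H) = 12.
det(H) > 0 and tr(H) > 0, so H is positive definite everywhere: convex.

convex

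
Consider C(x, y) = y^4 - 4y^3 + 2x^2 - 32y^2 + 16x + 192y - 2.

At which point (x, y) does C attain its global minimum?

C(x,y) separates as P(x) + Q(y) − 2, so its minimum is min P + min Q − 2.
P'(x) = 4x + 16 vanishes at x ∈ {-4}; Q'(y) = 4(y - 4)(y - 3)(y + 4) vanishes at y ∈ {-4, 3, 4}.
Local minima of P (where P''>0): P(-4)=-32. Local minima of Q: Q(-4)=-768, Q(4)=256.
So the global minimum of C is P(-4) + Q(-4) − 2 = -32 − 768 − 2 = -802, attained at (-4, -4).

(-4, -4)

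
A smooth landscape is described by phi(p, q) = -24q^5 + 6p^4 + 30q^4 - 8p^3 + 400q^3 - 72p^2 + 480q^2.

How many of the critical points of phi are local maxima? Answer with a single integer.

2

phi separates as a function of p plus a function of q, so ∇phi=0 decouples.
∂phi/∂p = 24p(p - 3)(p + 2) = 0 at p ∈ {-2, 0, 3}; ∂phi/∂q = -120q(q - 4)(q + 1)(q + 2) = 0 at q ∈ {-2, -1, 0, 4}.
The Hessian is diagonal: diag(phi_pp, phi_qq). Second derivatives: phi_pp(-2)=240, phi_pp(0)=-144, phi_pp(3)=360; phi_qq(-2)=1440, phi_qq(-1)=-600, phi_qq(0)=960, phi_qq(4)=-14400.
Local maxima occur where both diagonal entries negative: (0, -1), (0, 4). Count: 2.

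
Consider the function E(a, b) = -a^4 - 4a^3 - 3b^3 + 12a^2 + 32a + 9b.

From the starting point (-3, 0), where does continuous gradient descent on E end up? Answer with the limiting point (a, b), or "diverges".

E is separable, so gradient descent decouples: a follows -∂E/∂a, b follows -∂E/∂b.
∂E/∂a = -4(a - 2)(a + 1)(a + 4); at a=-3 this is -40, so a increases.
∂E/∂b = -9(b - 1)(b + 1); at b=0 this is 9, so b decreases.
a converges to its nearest critical value -1 (a local min of the a-part); b converges to -1. The iterate converges to (-1, -1).

(-1, -1)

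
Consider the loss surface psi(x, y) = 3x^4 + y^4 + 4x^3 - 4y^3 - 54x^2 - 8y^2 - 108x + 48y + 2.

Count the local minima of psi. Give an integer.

psi separates as a function of x plus a function of y, so ∇psi=0 decouples.
∂psi/∂x = 12(x - 3)(x + 1)(x + 3) = 0 at x ∈ {-3, -1, 3}; ∂psi/∂y = 4(y - 3)(y - 2)(y + 2) = 0 at y ∈ {-2, 2, 3}.
The Hessian is diagonal: diag(psi_xx, psi_yy). Second derivatives: psi_xx(-3)=144, psi_xx(-1)=-96, psi_xx(3)=288; psi_yy(-2)=80, psi_yy(2)=-16, psi_yy(3)=20.
Local minima occur where both diagonal entries positive: (-3, -2), (-3, 3), (3, -2), (3, 3). Count: 4.

4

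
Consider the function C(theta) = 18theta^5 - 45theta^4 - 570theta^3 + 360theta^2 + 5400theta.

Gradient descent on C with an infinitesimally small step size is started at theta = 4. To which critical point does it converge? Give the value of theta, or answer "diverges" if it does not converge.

5

C'(theta) = 90(theta - 5)(theta - 2)(theta + 2)(theta + 3), so C'(4) = -7560.
Gradient descent moves in the -C' direction, i.e. theta is increasing.
The nearest critical point in that direction is theta = 5, where C'' = 15120 > 0 (a local minimum). The iterate converges there.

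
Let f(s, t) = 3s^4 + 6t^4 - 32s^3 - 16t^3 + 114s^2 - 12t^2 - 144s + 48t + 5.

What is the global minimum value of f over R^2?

-92

f(s,t) separates as P(s) + Q(t) + 5, so its minimum is min P + min Q + 5.
P'(s) = 12(s - 4)(s - 3)(s - 1) vanishes at s ∈ {1, 3, 4}; Q'(t) = 24(t - 2)(t - 1)(t + 1) vanishes at t ∈ {-1, 1, 2}.
Local minima of P (where P''>0): P(1)=-59, P(4)=-32. Local minima of Q: Q(-1)=-38, Q(2)=16.
So the global minimum of f is P(1) + Q(-1) + 5 = -59 − 38 + 5 = -92, attained at (1, -1).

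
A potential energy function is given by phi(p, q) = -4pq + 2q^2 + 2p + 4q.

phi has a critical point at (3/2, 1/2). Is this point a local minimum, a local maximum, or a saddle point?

saddle point

The Hessian of phi is constant: H = [[0, -4], [-4, 4]].
det(H) = 0·4 − (-4)² = -16.
Since det(H) < 0, H is indefinite and the critical point is a saddle point.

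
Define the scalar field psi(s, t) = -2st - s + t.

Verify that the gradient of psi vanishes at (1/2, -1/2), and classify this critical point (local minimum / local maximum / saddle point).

∇psi = (-2t - 1, -2s + 1); substituting (1/2, -1/2) gives ∇psi = (0, 0), so (1/2, -1/2) is indeed a critical point.
The Hessian of psi is constant: H = [[0, -2], [-2, 0]].
det(H) = 0·0 − (-2)² = -4.
Since det(H) < 0, H is indefinite and the critical point is a saddle point.

saddle point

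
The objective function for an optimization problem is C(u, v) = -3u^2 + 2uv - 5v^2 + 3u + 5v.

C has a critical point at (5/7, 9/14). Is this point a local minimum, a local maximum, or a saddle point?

The Hessian of C is constant: H = [[-6, 2], [2, -10]].
det(H) = (-6)·(-10) − 2² = 56.
det(H) > 0 and tr(H) = -16 < 0, so H is negative definite and the point is a local maximum.

local maximum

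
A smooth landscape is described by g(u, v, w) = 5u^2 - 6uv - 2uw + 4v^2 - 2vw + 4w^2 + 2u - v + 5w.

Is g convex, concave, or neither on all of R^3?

convex

g is quadratic, so its Hessian is the constant matrix H = [[10, -6, -2], [-6, 8, -2], [-2, -2, 8]].
Leading principal minors: 10, 44, 232.
All positive ⇒ H ≻ 0 ⇒ convex.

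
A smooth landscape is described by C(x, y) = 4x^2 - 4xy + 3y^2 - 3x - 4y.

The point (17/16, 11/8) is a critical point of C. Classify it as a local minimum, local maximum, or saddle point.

local minimum

The Hessian of C is constant: H = [[8, -4], [-4, 6]].
det(H) = 8·6 − (-4)² = 32.
det(H) > 0 and tr(H) = 14 > 0, so H is positive definite and the point is a local minimum.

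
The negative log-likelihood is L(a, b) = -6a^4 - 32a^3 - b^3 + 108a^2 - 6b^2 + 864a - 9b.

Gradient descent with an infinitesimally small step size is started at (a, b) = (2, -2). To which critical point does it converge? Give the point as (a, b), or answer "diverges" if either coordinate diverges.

(-3, -3)

L is separable, so gradient descent decouples: a follows -∂L/∂a, b follows -∂L/∂b.
∂L/∂a = -24(a - 3)(a + 3)(a + 4); at a=2 this is 720, so a decreases.
∂L/∂b = -3(b + 1)(b + 3); at b=-2 this is 3, so b decreases.
a converges to its nearest critical value -3 (a local min of the a-part); b converges to -3. The iterate converges to (-3, -3).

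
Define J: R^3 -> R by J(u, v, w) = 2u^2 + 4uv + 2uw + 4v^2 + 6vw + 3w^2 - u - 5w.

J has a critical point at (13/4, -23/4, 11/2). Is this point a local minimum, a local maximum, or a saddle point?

The Hessian is constant: H = [[4, 4, 2], [4, 8, 6], [2, 6, 6]].
Leading principal minors: Δ₁ = 4, Δ₂ = 16, Δ₃ = 16.
All leading minors are positive, so H is positive definite: a local minimum.

local minimum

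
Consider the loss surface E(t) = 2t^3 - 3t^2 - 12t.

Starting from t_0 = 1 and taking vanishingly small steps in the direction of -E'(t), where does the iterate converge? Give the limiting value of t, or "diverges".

E'(t) = 6(t - 2)(t + 1), so E'(1) = -12.
Gradient descent moves in the -E' direction, i.e. t is increasing.
The nearest critical point in that direction is t = 2, where E'' = 18 > 0 (a local minimum). The iterate converges there.

2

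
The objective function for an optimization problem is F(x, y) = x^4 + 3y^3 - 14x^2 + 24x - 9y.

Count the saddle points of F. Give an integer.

F separates as a function of x plus a function of y, so ∇F=0 decouples.
∂F/∂x = 4(x - 2)(x - 1)(x + 3) = 0 at x ∈ {-3, 1, 2}; ∂F/∂y = 9(y - 1)(y + 1) = 0 at y ∈ {-1, 1}.
The Hessian is diagonal: diag(F_xx, F_yy). Second derivatives: F_xx(-3)=80, F_xx(1)=-16, F_xx(2)=20; F_yy(-1)=-18, F_yy(1)=18.
Saddle points occur where the two diagonal entries have opposite signs: (-3, -1), (1, 1), (2, -1). Count: 3.

3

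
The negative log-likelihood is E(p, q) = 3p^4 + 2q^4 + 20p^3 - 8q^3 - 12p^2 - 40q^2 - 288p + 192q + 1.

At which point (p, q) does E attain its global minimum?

E(p,q) separates as A(p) + B(q) + 1, so its minimum is min A + min B + 1.
A'(p) = 12(p - 2)(p + 3)(p + 4) vanishes at p ∈ {-4, -3, 2}; B'(q) = 8(q - 4)(q - 2)(q + 3) vanishes at q ∈ {-3, 2, 4}.
Local minima of A (where A''>0): A(-4)=448, A(2)=-416. Local minima of B: B(-3)=-558, B(4)=128.
So the global minimum of E is A(2) + B(-3) + 1 = -416 − 558 + 1 = -973, attained at (2, -3).

(2, -3)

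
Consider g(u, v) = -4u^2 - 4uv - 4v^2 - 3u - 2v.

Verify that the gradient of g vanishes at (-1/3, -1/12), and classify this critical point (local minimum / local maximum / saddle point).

local maximum

∇g = (-8u - 4v - 3, -4u - 8v - 2); substituting (-1/3, -1/12) gives ∇g = (0, 0), so (-1/3, -1/12) is indeed a critical point.
The Hessian of g is constant: H = [[-8, -4], [-4, -8]].
det(H) = (-8)·(-8) − (-4)² = 48.
det(H) > 0 and tr(H) = -16 < 0, so H is negative definite and the point is a local maximum.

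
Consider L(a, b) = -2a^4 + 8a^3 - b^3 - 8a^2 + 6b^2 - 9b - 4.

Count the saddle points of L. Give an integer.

L separates as a function of a plus a function of b, so ∇L=0 decouples.
∂L/∂a = -8a(a - 2)(a - 1) = 0 at a ∈ {0, 1, 2}; ∂L/∂b = -3(b - 3)(b - 1) = 0 at b ∈ {1, 3}.
The Hessian is diagonal: diag(L_aa, L_bb). Second derivatives: L_aa(0)=-16, L_aa(1)=8, L_aa(2)=-16; L_bb(1)=6, L_bb(3)=-6.
Saddle points occur where the two diagonal entries have opposite signs: (0, 1), (1, 3), (2, 1). Count: 3.

3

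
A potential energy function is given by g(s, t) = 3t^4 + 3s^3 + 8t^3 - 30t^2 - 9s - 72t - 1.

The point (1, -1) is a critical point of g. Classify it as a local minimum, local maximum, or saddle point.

The mixed partial ∂²g/∂s∂t is 0, so the Hessian at any point is diag(g_ss, g_tt) = diag(18s, 12(3t^2 + 4t - 5)).
At (1, -1): H = diag(18, -72).
The eigenvalues have opposite signs, so H is indefinite: a saddle point.

saddle point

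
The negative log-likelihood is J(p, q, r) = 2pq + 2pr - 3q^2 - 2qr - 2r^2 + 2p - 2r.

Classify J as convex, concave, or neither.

J is quadratic, so its Hessian is the constant matrix H = [[0, 2, 2], [2, -6, -2], [2, -2, -4]].
Leading principal minors: 0, -4, 24.
Neither pattern holds ⇒ H is indefinite ⇒ neither convex nor concave.

neither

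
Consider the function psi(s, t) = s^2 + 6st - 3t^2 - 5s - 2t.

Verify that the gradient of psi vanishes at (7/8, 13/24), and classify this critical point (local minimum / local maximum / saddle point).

saddle point

∇psi = (2s + 6t - 5, 6s - 6t - 2); substituting (7/8, 13/24) gives ∇psi = (0, 0), so (7/8, 13/24) is indeed a critical point.
The Hessian of psi is constant: H = [[2, 6], [6, -6]].
det(H) = 2·(-6) − 6² = -48.
Since det(H) < 0, H is indefinite and the critical point is a saddle point.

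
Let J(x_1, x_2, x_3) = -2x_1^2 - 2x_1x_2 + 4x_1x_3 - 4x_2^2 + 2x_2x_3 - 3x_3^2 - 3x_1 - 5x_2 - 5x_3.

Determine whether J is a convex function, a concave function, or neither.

J is quadratic, so its Hessian is the constant matrix H = [[-4, -2, 4], [-2, -8, 2], [4, 2, -6]].
Leading principal minors: -4, 28, -56.
Signs alternate −, +, − ⇒ H ≺ 0 ⇒ concave.

concave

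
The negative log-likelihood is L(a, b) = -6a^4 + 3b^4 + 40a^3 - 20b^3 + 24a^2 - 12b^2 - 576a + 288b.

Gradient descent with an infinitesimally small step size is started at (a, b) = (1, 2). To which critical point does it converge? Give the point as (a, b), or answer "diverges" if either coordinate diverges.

(3, -2)

L is separable, so gradient descent decouples: a follows -∂L/∂a, b follows -∂L/∂b.
∂L/∂a = -24(a - 4)(a - 3)(a + 2); at a=1 this is -432, so a increases.
∂L/∂b = 12(b - 4)(b - 3)(b + 2); at b=2 this is 96, so b decreases.
a converges to its nearest critical value 3 (a local min of the a-part); b converges to -2. The iterate converges to (3, -2).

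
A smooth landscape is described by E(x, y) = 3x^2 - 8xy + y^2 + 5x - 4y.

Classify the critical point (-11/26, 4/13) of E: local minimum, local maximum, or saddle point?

saddle point

The Hessian of E is constant: H = [[6, -8], [-8, 2]].
det(H) = 6·2 − (-8)² = -52.
Since det(H) < 0, H is indefinite and the critical point is a saddle point.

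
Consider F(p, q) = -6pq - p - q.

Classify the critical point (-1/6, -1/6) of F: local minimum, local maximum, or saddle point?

The Hessian of F is constant: H = [[0, -6], [-6, 0]].
det(H) = 0·0 − (-6)² = -36.
Since det(H) < 0, H is indefinite and the critical point is a saddle point.

saddle point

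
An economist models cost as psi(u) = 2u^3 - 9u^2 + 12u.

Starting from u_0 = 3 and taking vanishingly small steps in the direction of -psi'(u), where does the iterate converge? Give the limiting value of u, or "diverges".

2

psi'(u) = 6(u - 2)(u - 1), so psi'(3) = 12.
Gradient descent moves in the -psi' direction, i.e. u is decreasing.
The nearest critical point in that direction is u = 2, where psi'' = 6 > 0 (a local minimum). The iterate converges there.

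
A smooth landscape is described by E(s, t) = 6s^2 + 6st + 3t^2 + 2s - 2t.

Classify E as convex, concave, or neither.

convex

E is quadratic, so its Hessian is the constant matrix H = [[12, 6], [6, 6]].
det(H) = 36, tr(H) = 18.
det(H) > 0 and tr(H) > 0, so H is positive definite everywhere: convex.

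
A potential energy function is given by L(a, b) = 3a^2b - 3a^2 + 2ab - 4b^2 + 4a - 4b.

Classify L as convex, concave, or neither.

neither

The term 3a^2b is cubic, so the Hessian is not constant.
∂²L/∂a² = 6b - 6, which takes both signs as b varies (negative for sufficiently negative b). A diagonal entry of the Hessian changing sign means the Hessian is neither positive- nor negative-semidefinite on all of R^2.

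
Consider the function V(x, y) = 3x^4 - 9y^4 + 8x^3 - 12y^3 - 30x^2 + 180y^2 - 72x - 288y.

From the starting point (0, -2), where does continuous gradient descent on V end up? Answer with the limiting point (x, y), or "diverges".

(2, 1)

V is separable, so gradient descent decouples: x follows -∂V/∂x, y follows -∂V/∂y.
∂V/∂x = 12(x - 2)(x + 1)(x + 3); at x=0 this is -72, so x increases.
∂V/∂y = -36(y - 2)(y - 1)(y + 4); at y=-2 this is -864, so y increases.
x converges to its nearest critical value 2 (a local min of the x-part); y converges to 1. The iterate converges to (2, 1).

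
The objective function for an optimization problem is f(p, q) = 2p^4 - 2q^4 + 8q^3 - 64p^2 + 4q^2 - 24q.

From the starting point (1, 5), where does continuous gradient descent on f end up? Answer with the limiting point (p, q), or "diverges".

f is separable, so gradient descent decouples: p follows -∂f/∂p, q follows -∂f/∂q.
∂f/∂p = 8p(p - 4)(p + 4); at p=1 this is -120, so p increases.
∂f/∂q = -8(q - 3)(q - 1)(q + 1); at q=5 this is -384, so q increases.
The q-coordinate has no critical point in that direction and runs off to infinity.

diverges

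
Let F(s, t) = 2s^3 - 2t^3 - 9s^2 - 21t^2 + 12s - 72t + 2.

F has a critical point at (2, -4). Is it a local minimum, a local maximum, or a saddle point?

The mixed partial ∂²F/∂s∂t is 0, so the Hessian at any point is diag(F_ss, F_tt) = diag(6(2s - 3), -6(2t + 7)).
At (2, -4): H = diag(6, 6).
Both eigenvalues are positive, so H is positive definite: a local minimum.

local minimum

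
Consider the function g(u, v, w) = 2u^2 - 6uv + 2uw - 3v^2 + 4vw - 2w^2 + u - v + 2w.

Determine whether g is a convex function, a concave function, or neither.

neither

g is quadratic, so its Hessian is the constant matrix H = [[4, -6, 2], [-6, -6, 4], [2, 4, -4]].
Leading principal minors: 4, -60, 104.
Neither pattern holds ⇒ H is indefinite ⇒ neither convex nor concave.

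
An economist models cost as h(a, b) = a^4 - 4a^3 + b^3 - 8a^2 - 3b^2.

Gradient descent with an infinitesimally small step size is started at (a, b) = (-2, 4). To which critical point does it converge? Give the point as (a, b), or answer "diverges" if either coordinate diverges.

(-1, 2)

h is separable, so gradient descent decouples: a follows -∂h/∂a, b follows -∂h/∂b.
∂h/∂a = 4a(a - 4)(a + 1); at a=-2 this is -48, so a increases.
∂h/∂b = 3b(b - 2); at b=4 this is 24, so b decreases.
a converges to its nearest critical value -1 (a local min of the a-part); b converges to 2. The iterate converges to (-1, 2).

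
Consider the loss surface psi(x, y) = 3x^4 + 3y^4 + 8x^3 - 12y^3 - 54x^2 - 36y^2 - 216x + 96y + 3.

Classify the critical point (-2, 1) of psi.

local maximum

The mixed partial ∂²psi/∂x∂y is 0, so the Hessian at any point is diag(psi_xx, psi_yy) = diag(12(3x^2 + 4x - 9), 36(y^2 - 2y - 2)).
At (-2, 1): H = diag(-60, -108).
Both eigenvalues are negative, so H is negative definite: a local maximum.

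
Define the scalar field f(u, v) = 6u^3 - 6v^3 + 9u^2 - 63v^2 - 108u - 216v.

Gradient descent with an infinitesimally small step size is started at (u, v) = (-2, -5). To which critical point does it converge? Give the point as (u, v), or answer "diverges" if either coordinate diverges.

f is separable, so gradient descent decouples: u follows -∂f/∂u, v follows -∂f/∂v.
∂f/∂u = 18(u - 2)(u + 3); at u=-2 this is -72, so u increases.
∂f/∂v = -18(v + 3)(v + 4); at v=-5 this is -36, so v increases.
u converges to its nearest critical value 2 (a local min of the u-part); v converges to -4. The iterate converges to (2, -4).

(2, -4)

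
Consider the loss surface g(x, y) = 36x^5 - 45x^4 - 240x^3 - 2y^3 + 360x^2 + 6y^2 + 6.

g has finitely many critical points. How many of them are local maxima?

g separates as a function of x plus a function of y, so ∇g=0 decouples.
∂g/∂x = 180x(x - 2)(x - 1)(x + 2) = 0 at x ∈ {-2, 0, 1, 2}; ∂g/∂y = -6y(y - 2) = 0 at y ∈ {0, 2}.
The Hessian is diagonal: diag(g_xx, g_yy). Second derivatives: g_xx(-2)=-4320, g_xx(0)=720, g_xx(1)=-540, g_xx(2)=1440; g_yy(0)=12, g_yy(2)=-12.
Local maxima occur where both diagonal entries negative: (-2, 2), (1, 2). Count: 2.

2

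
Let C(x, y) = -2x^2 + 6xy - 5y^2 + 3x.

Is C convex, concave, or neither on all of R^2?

concave

C is quadratic, so its Hessian is the constant matrix H = [[-4, 6], [6, -10]].
det(H) = 4, tr(H) = -14.
det(H) > 0 and tr(H) < 0, so H is negative definite everywhere: concave.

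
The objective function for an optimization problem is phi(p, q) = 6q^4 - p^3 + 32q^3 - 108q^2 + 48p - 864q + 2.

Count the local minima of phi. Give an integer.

phi separates as a function of p plus a function of q, so ∇phi=0 decouples.
∂phi/∂p = -3(p - 4)(p + 4) = 0 at p ∈ {-4, 4}; ∂phi/∂q = 24(q - 3)(q + 3)(q + 4) = 0 at q ∈ {-4, -3, 3}.
The Hessian is diagonal: diag(phi_pp, phi_qq). Second derivatives: phi_pp(-4)=24, phi_pp(4)=-24; phi_qq(-4)=168, phi_qq(-3)=-144, phi_qq(3)=1008.
Local minima occur where both diagonal entries positive: (-4, -4), (-4, 3). Count: 2.

2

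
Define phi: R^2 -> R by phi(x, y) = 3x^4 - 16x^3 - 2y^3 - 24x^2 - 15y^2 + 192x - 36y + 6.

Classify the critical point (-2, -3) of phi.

local minimum

The mixed partial ∂²phi/∂x∂y is 0, so the Hessian at any point is diag(phi_xx, phi_yy) = diag(12(3x^2 - 8x - 4), -6(2y + 5)).
At (-2, -3): H = diag(288, 6).
Both eigenvalues are positive, so H is positive definite: a local minimum.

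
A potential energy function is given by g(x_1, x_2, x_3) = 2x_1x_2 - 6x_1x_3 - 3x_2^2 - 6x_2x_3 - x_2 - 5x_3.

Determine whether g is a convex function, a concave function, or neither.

g is quadratic, so its Hessian is the constant matrix H = [[0, 2, -6], [2, -6, -6], [-6, -6, 0]].
Leading principal minors: 0, -4, 360.
Neither pattern holds ⇒ H is indefinite ⇒ neither convex nor concave.

neither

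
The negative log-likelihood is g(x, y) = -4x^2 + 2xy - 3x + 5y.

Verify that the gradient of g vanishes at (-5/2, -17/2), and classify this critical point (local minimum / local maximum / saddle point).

∇g = (-8x + 2y - 3, 2x + 5); substituting (-5/2, -17/2) gives ∇g = (0, 0), so (-5/2, -17/2) is indeed a critical point.
The Hessian of g is constant: H = [[-8, 2], [2, 0]].
det(H) = (-8)·0 − 2² = -4.
Since det(H) < 0, H is indefinite and the critical point is a saddle point.

saddle point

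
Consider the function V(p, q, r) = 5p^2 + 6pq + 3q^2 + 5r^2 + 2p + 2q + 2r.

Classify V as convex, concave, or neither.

V is quadratic, so its Hessian is the constant matrix H = [[10, 6, 0], [6, 6, 0], [0, 0, 10]].
Leading principal minors: 10, 24, 240.
All positive ⇒ H ≻ 0 ⇒ convex.

convex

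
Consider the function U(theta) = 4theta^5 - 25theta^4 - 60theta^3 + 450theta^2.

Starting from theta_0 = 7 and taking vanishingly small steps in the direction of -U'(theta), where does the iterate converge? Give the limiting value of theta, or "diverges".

U'(theta) = 20theta(theta - 5)(theta - 3)(theta + 3), so U'(7) = 11200.
Gradient descent moves in the -U' direction, i.e. theta is decreasing.
The nearest critical point in that direction is theta = 5, where U'' = 1600 > 0 (a local minimum). The iterate converges there.

5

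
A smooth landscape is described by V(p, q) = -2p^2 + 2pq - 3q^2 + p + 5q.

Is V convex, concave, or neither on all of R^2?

concave

V is quadratic, so its Hessian is the constant matrix H = [[-4, 2], [2, -6]].
det(H) = 20, tr(H) = -10.
det(H) > 0 and tr(H) < 0, so H is negative definite everywhere: concave.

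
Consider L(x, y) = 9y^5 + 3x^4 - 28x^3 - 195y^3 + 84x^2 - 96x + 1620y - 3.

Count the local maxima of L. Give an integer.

L separates as a function of x plus a function of y, so ∇L=0 decouples.
∂L/∂x = 12(x - 4)(x - 2)(x - 1) = 0 at x ∈ {1, 2, 4}; ∂L/∂y = 45(y - 3)(y - 2)(y + 2)(y + 3) = 0 at y ∈ {-3, -2, 2, 3}.
The Hessian is diagonal: diag(L_xx, L_yy). Second derivatives: L_xx(1)=36, L_xx(2)=-24, L_xx(4)=72; L_yy(-3)=-1350, L_yy(-2)=900, L_yy(2)=-900, L_yy(3)=1350.
Local maxima occur where both diagonal entries negative: (2, -3), (2, 2). Count: 2.

2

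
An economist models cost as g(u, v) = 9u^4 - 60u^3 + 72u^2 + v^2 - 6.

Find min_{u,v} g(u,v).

-390

g(u,v) separates as P(u) + Q(v) − 6, so its minimum is min P + min Q − 6.
P'(u) = 36u(u - 4)(u - 1) vanishes at u ∈ {0, 1, 4}; Q'(v) = 2v vanishes at v ∈ {0}.
Local minima of P (where P''>0): P(0)=0, P(4)=-384. Local minima of Q: Q(0)=0.
So the global minimum of g is P(4) + Q(0) − 6 = -384 + 0 − 6 = -390, attained at (4, 0).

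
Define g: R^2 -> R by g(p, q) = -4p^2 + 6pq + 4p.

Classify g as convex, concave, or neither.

g is quadratic, so its Hessian is the constant matrix H = [[-8, 6], [6, 0]].
det(H) = -36, tr(H) = -8.
det(H) < 0, so H is indefinite: neither convex nor concave.

neither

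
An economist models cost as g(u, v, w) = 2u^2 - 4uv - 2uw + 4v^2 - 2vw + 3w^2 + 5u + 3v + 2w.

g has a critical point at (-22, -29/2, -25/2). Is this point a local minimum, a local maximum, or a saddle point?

local minimum

The Hessian is constant: H = [[4, -4, -2], [-4, 8, -2], [-2, -2, 6]].
Leading principal minors: Δ₁ = 4, Δ₂ = 16, Δ₃ = 16.
All leading minors are positive, so H is positive definite: a local minimum.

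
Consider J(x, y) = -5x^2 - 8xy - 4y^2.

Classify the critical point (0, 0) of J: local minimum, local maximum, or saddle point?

local maximum

The Hessian of J is constant: H = [[-10, -8], [-8, -8]].
det(H) = (-10)·(-8) − (-8)² = 16.
det(H) > 0 and tr(H) = -18 < 0, so H is negative definite and the point is a local maximum.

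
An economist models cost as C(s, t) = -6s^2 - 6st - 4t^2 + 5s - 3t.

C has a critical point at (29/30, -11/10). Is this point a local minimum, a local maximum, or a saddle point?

The Hessian of C is constant: H = [[-12, -6], [-6, -8]].
det(H) = (-12)·(-8) − (-6)² = 60.
det(H) > 0 and tr(H) = -20 < 0, so H is negative definite and the point is a local maximum.

local maximum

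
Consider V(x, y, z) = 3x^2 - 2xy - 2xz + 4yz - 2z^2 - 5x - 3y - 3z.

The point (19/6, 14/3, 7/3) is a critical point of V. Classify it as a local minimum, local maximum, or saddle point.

saddle point

The Hessian is constant: H = [[6, -2, -2], [-2, 0, 4], [-2, 4, -4]].
Leading principal minors: Δ₁ = 6, Δ₂ = -4, Δ₃ = -48.
The minors fit neither the all-positive nor the alternating-sign pattern, so H is indefinite: a saddle point.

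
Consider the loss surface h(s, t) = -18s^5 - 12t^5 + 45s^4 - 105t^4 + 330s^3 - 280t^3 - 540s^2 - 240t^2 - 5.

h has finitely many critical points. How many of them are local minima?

4

h separates as a function of s plus a function of t, so ∇h=0 decouples.
∂h/∂s = -90s(s - 4)(s - 1)(s + 3) = 0 at s ∈ {-3, 0, 1, 4}; ∂h/∂t = -60t(t + 1)(t + 2)(t + 4) = 0 at t ∈ {-4, -2, -1, 0}.
The Hessian is diagonal: diag(h_ss, h_tt). Second derivatives: h_ss(-3)=7560, h_ss(0)=-1080, h_ss(1)=1080, h_ss(4)=-7560; h_tt(-4)=1440, h_tt(-2)=-240, h_tt(-1)=180, h_tt(0)=-480.
Local minima occur where both diagonal entries positive: (-3, -4), (-3, -1), (1, -4), (1, -1). Count: 4.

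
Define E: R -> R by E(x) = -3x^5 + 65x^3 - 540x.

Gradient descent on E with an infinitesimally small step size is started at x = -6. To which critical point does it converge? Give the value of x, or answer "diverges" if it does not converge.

-3

E'(x) = -15(x - 3)(x - 2)(x + 2)(x + 3), so E'(-6) = -12960.
Gradient descent moves in the -E' direction, i.e. x is increasing.
The nearest critical point in that direction is x = -3, where E'' = 450 > 0 (a local minimum). The iterate converges there.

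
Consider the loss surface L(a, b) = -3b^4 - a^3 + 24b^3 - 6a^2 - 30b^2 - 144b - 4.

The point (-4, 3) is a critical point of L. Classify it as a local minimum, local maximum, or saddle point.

The mixed partial ∂²L/∂a∂b is 0, so the Hessian at any point is diag(L_aa, L_bb) = diag(-6(a + 2), 12(-3b^2 + 12b - 5)).
At (-4, 3): H = diag(12, 48).
Both eigenvalues are positive, so H is positive definite: a local minimum.

local minimum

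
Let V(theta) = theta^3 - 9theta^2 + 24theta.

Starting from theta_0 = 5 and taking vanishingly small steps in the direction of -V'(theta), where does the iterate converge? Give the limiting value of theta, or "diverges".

4

V'(theta) = 3(theta - 4)(theta - 2), so V'(5) = 9.
Gradient descent moves in the -V' direction, i.e. theta is decreasing.
The nearest critical point in that direction is theta = 4, where V'' = 6 > 0 (a local minimum). The iterate converges there.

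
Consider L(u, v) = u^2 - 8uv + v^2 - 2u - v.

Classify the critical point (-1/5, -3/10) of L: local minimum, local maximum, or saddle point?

saddle point

The Hessian of L is constant: H = [[2, -8], [-8, 2]].
det(H) = 2·2 − (-8)² = -60.
Since det(H) < 0, H is indefinite and the critical point is a saddle point.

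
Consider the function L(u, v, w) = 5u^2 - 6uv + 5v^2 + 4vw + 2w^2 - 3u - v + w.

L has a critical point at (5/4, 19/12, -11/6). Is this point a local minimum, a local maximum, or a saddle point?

local minimum

The Hessian is constant: H = [[10, -6, 0], [-6, 10, 4], [0, 4, 4]].
Leading principal minors: Δ₁ = 10, Δ₂ = 64, Δ₃ = 96.
All leading minors are positive, so H is positive definite: a local minimum.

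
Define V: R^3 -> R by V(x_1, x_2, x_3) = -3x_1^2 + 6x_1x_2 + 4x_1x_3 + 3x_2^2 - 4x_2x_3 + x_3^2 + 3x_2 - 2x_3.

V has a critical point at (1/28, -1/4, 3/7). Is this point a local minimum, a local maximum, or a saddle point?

The Hessian is constant: H = [[-6, 6, 4], [6, 6, -4], [4, -4, 2]].
Leading principal minors: Δ₁ = -6, Δ₂ = -72, Δ₃ = -336.
The minors fit neither the all-positive nor the alternating-sign pattern, so H is indefinite: a saddle point.

saddle point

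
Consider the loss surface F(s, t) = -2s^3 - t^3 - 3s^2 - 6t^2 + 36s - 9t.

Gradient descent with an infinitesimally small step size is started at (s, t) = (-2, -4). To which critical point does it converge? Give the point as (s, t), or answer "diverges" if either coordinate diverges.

F is separable, so gradient descent decouples: s follows -∂F/∂s, t follows -∂F/∂t.
∂F/∂s = -6(s - 2)(s + 3); at s=-2 this is 24, so s decreases.
∂F/∂t = -3(t + 1)(t + 3); at t=-4 this is -9, so t increases.
s converges to its nearest critical value -3 (a local min of the s-part); t converges to -3. The iterate converges to (-3, -3).

(-3, -3)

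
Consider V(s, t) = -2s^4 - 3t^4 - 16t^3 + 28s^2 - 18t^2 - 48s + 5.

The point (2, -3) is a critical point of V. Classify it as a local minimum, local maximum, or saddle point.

local maximum

The mixed partial ∂²V/∂s∂t is 0, so the Hessian at any point is diag(V_ss, V_tt) = diag(8(-3s^2 + 7), -12(3t^2 + 8t + 3)).
At (2, -3): H = diag(-40, -72).
Both eigenvalues are negative, so H is negative definite: a local maximum.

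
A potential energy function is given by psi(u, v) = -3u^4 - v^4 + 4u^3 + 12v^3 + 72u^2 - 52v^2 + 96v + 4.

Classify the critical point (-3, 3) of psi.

The mixed partial ∂²psi/∂u∂v is 0, so the Hessian at any point is diag(psi_uu, psi_vv) = diag(12(-3u^2 + 2u + 12), 4(-3v^2 + 18v - 26)).
At (-3, 3): H = diag(-252, 4).
The eigenvalues have opposite signs, so H is indefinite: a saddle point.

saddle point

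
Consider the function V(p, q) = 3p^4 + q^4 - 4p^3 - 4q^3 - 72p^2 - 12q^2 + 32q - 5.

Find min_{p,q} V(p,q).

V(p,q) separates as A(p) + B(q) − 5, so its minimum is min A + min B − 5.
A'(p) = 12p(p - 4)(p + 3) vanishes at p ∈ {-3, 0, 4}; B'(q) = 4(q - 4)(q - 1)(q + 2) vanishes at q ∈ {-2, 1, 4}.
Local minima of A (where A''>0): A(-3)=-297, A(4)=-640. Local minima of B: B(-2)=-64, B(4)=-64.
So the global minimum of V is A(4) + B(-2) − 5 = -640 − 64 − 5 = -709, attained at (4, -2).

-709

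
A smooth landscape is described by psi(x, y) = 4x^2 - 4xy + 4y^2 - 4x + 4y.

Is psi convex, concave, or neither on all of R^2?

psi is quadratic, so its Hessian is the constant matrix H = [[8, -4], [-4, 8]].
det(H) = 48, tr(H) = 16.
det(H) > 0 and tr(H) > 0, so H is positive definite everywhere: convex.

convex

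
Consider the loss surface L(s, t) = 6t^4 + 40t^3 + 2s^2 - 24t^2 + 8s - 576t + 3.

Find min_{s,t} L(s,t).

-837

L(s,t) separates as P(s) + Q(t) + 3, so its minimum is min P + min Q + 3.
P'(s) = 4s + 8 vanishes at s ∈ {-2}; Q'(t) = 24(t - 2)(t + 3)(t + 4) vanishes at t ∈ {-4, -3, 2}.
Local minima of P (where P''>0): P(-2)=-8. Local minima of Q: Q(-4)=896, Q(2)=-832.
So the global minimum of L is P(-2) + Q(2) + 3 = -8 − 832 + 3 = -837, attained at (-2, 2).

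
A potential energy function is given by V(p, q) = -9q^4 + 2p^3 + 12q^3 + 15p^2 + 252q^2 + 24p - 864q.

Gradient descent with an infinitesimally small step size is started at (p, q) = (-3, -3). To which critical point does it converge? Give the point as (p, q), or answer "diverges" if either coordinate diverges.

(-1, 2)

V is separable, so gradient descent decouples: p follows -∂V/∂p, q follows -∂V/∂q.
∂V/∂p = 6(p + 1)(p + 4); at p=-3 this is -12, so p increases.
∂V/∂q = -36(q - 3)(q - 2)(q + 4); at q=-3 this is -1080, so q increases.
p converges to its nearest critical value -1 (a local min of the p-part); q converges to 2. The iterate converges to (-1, 2).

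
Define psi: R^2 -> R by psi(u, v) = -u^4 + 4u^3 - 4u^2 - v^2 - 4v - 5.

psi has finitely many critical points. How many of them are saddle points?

1

psi separates as a function of u plus a function of v, so ∇psi=0 decouples.
∂psi/∂u = -4u(u - 2)(u - 1) = 0 at u ∈ {0, 1, 2}; ∂psi/∂v = -2(v + 2) = 0 at v ∈ {-2}.
The Hessian is diagonal: diag(psi_uu, psi_vv). Second derivatives: psi_uu(0)=-8, psi_uu(1)=4, psi_uu(2)=-8; psi_vv(-2)=-2.
Saddle points occur where the two diagonal entries have opposite signs: (1, -2). Count: 1.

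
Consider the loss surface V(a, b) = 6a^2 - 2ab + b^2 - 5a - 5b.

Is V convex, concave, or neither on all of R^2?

convex

V is quadratic, so its Hessian is the constant matrix H = [[12, -2], [-2, 2]].
det(H) = 20, tr(H) = 14.
det(H) > 0 and tr(H) > 0, so H is positive definite everywhere: convex.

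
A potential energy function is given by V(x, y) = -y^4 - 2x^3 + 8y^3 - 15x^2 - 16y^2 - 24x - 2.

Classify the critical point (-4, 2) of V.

The mixed partial ∂²V/∂x∂y is 0, so the Hessian at any point is diag(V_xx, V_yy) = diag(-6(2x + 5), 4(-3y^2 + 12y - 8)).
At (-4, 2): H = diag(18, 16).
Both eigenvalues are positive, so H is positive definite: a local minimum.

local minimum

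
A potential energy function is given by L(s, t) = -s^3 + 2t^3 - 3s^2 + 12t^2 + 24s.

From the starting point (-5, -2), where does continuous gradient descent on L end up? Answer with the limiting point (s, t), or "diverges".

(-4, 0)

L is separable, so gradient descent decouples: s follows -∂L/∂s, t follows -∂L/∂t.
∂L/∂s = -3(s - 2)(s + 4); at s=-5 this is -21, so s increases.
∂L/∂t = 6t(t + 4); at t=-2 this is -24, so t increases.
s converges to its nearest critical value -4 (a local min of the s-part); t converges to 0. The iterate converges to (-4, 0).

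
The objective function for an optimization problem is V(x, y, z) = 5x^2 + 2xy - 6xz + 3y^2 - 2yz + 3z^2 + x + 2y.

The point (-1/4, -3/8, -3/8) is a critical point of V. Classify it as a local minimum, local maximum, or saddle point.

The Hessian is constant: H = [[10, 2, -6], [2, 6, -2], [-6, -2, 6]].
Leading principal minors: Δ₁ = 10, Δ₂ = 56, Δ₃ = 128.
All leading minors are positive, so H is positive definite: a local minimum.

local minimum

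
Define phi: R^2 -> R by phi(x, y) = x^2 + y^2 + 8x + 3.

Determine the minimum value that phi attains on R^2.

phi(x,y) separates as P(x) + Q(y) + 3, so its minimum is min P + min Q + 3.
P'(x) = 2x + 8 vanishes at x ∈ {-4}; Q'(y) = 2y vanishes at y ∈ {0}.
Local minima of P (where P''>0): P(-4)=-16. Local minima of Q: Q(0)=0.
So the global minimum of phi is P(-4) + Q(0) + 3 = -16 + 0 + 3 = -13, attained at (-4, 0).

-13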